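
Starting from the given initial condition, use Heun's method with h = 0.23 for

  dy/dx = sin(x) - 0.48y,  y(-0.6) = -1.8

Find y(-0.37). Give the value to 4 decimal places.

Heun: k1 = f(x_n, y_n); k2 = f(x_n + h, y_n + h·k1); y_{n+1} = y_n + (h/2)·(k1 + k2).
x=-0.600000, y=-1.800000:
  k1 = f(-0.600000, -1.800000) = 0.299358
  k2 = f(-0.370000, -1.731148) = 0.469335
  y ← -1.800000 + (0.23/2)·(0.299358 + 0.469335) = -1.711600
y(-0.37) ≈ -1.7116

-1.7116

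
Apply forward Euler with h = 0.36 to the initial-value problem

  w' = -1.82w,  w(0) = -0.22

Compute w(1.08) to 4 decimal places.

-0.0090

Euler: w_{n+1} = w_n + h·f(x_n, w_n).
x=0.000000, w=-0.220000: f=0.400400 → w ← -0.220000 + 0.36·0.400400 = -0.075856
x=0.360000, w=-0.075856: f=0.138058 → w ← -0.075856 + 0.36·0.138058 = -0.026155
x=0.720000, w=-0.026155: f=0.047602 → w ← -0.026155 + 0.36·0.047602 = -0.009018
w(1.08) ≈ -0.0090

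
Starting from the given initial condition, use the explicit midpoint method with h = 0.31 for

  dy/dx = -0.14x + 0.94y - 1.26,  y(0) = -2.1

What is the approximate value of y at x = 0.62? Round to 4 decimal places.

Midpoint: k1 = f(x_n, y_n); k2 = f(x_n + h/2, y_n + (h/2)·k1); y_{n+1} = y_n + h·k2.
x=0.000000, y=-2.100000:
  k1 = f(0.000000, -2.100000) = -3.234000
  k2 = f(0.155000, -2.601270) = -3.726894
  y ← -2.100000 + 0.31·(-3.726894) = -3.255337
x=0.310000, y=-3.255337:
  k1 = f(0.310000, -3.255337) = -4.363417
  k2 = f(0.465000, -3.931667) = -5.020867
  y ← -3.255337 + 0.31·(-5.020867) = -4.811806
y(0.62) ≈ -4.8118

-4.8118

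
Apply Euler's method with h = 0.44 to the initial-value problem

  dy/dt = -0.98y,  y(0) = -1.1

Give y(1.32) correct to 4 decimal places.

Euler: y_{n+1} = y_n + h·f(t_n, y_n).
t=0.000000, y=-1.100000: f=1.078000 → y ← -1.100000 + 0.44·1.078000 = -0.625680
t=0.440000, y=-0.625680: f=0.613166 → y ← -0.625680 + 0.44·0.613166 = -0.355887
t=0.880000, y=-0.355887: f=0.348769 → y ← -0.355887 + 0.44·0.348769 = -0.202428
y(1.32) ≈ -0.2024

-0.2024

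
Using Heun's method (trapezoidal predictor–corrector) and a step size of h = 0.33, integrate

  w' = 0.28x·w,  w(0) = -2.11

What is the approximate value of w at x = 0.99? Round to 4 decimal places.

Heun: k1 = f(x_n, w_n); k2 = f(x_n + h, w_n + h·k1); w_{n+1} = w_n + (h/2)·(k1 + k2).
x=0.000000, w=-2.110000:
  k1 = f(0.000000, -2.110000) = 0.000000
  k2 = f(0.330000, -2.110000) = -0.194964
  w ← -2.110000 + (0.33/2)·(0.000000 + (-0.194964)) = -2.142169
x=0.330000, w=-2.142169:
  k1 = f(0.330000, -2.142169) = -0.197936
  k2 = f(0.660000, -2.207488) = -0.407944
  w ← -2.142169 + (0.33/2)·(-0.197936 + (-0.407944)) = -2.242139
x=0.660000, w=-2.242139:
  k1 = f(0.660000, -2.242139) = -0.414347
  k2 = f(0.990000, -2.378874) = -0.659424
  w ← -2.242139 + (0.33/2)·(-0.414347 + (-0.659424)) = -2.419312
w(0.99) ≈ -2.4193

-2.4193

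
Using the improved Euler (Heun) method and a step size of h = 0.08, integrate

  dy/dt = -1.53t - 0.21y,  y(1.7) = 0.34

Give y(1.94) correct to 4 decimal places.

Heun: k1 = f(t_n, y_n); k2 = f(t_n + h, y_n + h·k1); y_{n+1} = y_n + (h/2)·(k1 + k2).
t=1.700000, y=0.340000:
  k1 = f(1.700000, 0.340000) = -2.672400
  k2 = f(1.780000, 0.126208) = -2.749904
  y ← 0.340000 + (0.08/2)·(-2.672400 + (-2.749904)) = 0.123108
t=1.780000, y=0.123108:
  k1 = f(1.780000, 0.123108) = -2.749253
  k2 = f(1.860000, -0.096832) = -2.825465
  y ← 0.123108 + (0.08/2)·(-2.749253 + (-2.825465)) = -0.099881
t=1.860000, y=-0.099881:
  k1 = f(1.860000, -0.099881) = -2.824825
  k2 = f(1.940000, -0.325867) = -2.899768
  y ← -0.099881 + (0.08/2)·(-2.824825 + (-2.899768)) = -0.328865
y(1.94) ≈ -0.3289

-0.3289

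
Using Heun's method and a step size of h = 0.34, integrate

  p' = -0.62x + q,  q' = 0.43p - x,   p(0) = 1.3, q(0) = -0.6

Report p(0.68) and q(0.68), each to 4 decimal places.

0.8284, -0.5136

Heun on (p,q): k1 = f(x_n, state_n); k2 = f(x_n + h, state_n + h·k1); state_{n+1} = state_n + (h/2)·(k1 + k2).
0.000000: (1.300000, -0.600000)
  k1 = (-0.600000, 0.559000)
  predictor → (1.096000, -0.409940)
  k2 = (-0.620740, 0.131280)
  → (1.092474, -0.482652)
0.340000: (1.092474, -0.482652)
  k1 = (-0.693452, 0.129764)
  predictor → (0.856700, -0.438533)
  k2 = (-0.860133, -0.311619)
  → (0.828365, -0.513568)
(p(0.68), q(0.68)) ≈ (0.8284, -0.5136)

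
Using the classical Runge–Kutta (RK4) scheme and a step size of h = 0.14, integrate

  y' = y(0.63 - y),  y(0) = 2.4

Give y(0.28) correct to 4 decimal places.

1.6503

RK4: k1 = f(x_n, y_n); k2 = f(x_n + h/2, y_n + (h/2)·k1); k3 = f(x_n + h/2, y_n + (h/2)·k2); k4 = f(x_n + h, y_n + h·k3); y_{n+1} = y_n + (h/6)·(k1 + 2k2 + 2k3 + k4).
x=0.000000, y=2.400000:
  k1 = f(0.000000, 2.400000) = -4.248000
  k2 = f(0.070000, 2.102640) = -3.096432
  k3 = f(0.070000, 2.183250) = -3.391132
  k4 = f(0.140000, 1.925241) = -2.493653
  y ← 2.400000 + (0.14/6)·(k1 + 2k2 + 2k3 + k4) = 1.939942
x=0.140000, y=1.939942:
  k1 = f(0.140000, 1.939942) = -2.541211
  k2 = f(0.210000, 1.762057) = -1.994749
  k3 = f(0.210000, 1.800309) = -2.106919
  k4 = f(0.280000, 1.644973) = -1.669604
  y ← 1.939942 + (0.14/6)·(k1 + 2k2 + 2k3 + k4) = 1.650278
y(0.28) ≈ 1.6503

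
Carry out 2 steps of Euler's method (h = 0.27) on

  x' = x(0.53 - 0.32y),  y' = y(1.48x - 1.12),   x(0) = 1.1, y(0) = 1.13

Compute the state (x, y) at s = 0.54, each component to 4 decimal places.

1.1869, 1.4869

Euler on (x,y): x_{n+1} = x_n + h·x', y_{n+1} = y_n + h·y'.
0.000000: (1.100000, 1.130000); f=(0.185240, 0.574040) → (1.150015, 1.284991)
0.270000: (1.150015, 1.284991); f=(0.136625, 0.747893) → (1.186904, 1.486922)
(x(0.54), y(0.54)) ≈ (1.1869, 1.4869)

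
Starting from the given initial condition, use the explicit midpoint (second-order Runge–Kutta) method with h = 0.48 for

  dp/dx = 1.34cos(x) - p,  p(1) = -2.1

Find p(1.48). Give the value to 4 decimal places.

-1.2084

Midpoint: k1 = f(x_n, p_n); k2 = f(x_n + h/2, p_n + (h/2)·k1); p_{n+1} = p_n + h·k2.
x=1.000000, p=-2.100000:
  k1 = f(1.000000, -2.100000) = 2.824005
  k2 = f(1.240000, -1.422239) = 1.857466
  p ← -2.100000 + 0.48·1.857466 = -1.208416
p(1.48) ≈ -1.2084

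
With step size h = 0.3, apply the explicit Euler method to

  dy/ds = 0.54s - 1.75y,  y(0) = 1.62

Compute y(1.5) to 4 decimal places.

Euler: y_{n+1} = y_n + h·f(s_n, y_n).
s=0.000000, y=1.620000: f=-2.835000 → y ← 1.620000 + 0.3·(-2.835000) = 0.769500
s=0.300000, y=0.769500: f=-1.184625 → y ← 0.769500 + 0.3·(-1.184625) = 0.414113
s=0.600000, y=0.414113: f=-0.400697 → y ← 0.414113 + 0.3·(-0.400697) = 0.293903
s=0.900000, y=0.293903: f=-0.028331 → y ← 0.293903 + 0.3·(-0.028331) = 0.285404
s=1.200000, y=0.285404: f=0.148543 → y ← 0.285404 + 0.3·0.148543 = 0.329967
y(1.5) ≈ 0.3300

0.3300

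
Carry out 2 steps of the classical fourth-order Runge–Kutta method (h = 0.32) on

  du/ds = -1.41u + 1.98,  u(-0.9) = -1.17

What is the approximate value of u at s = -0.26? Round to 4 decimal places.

RK4: k1 = f(s_n, u_n); k2 = f(s_n + h/2, u_n + (h/2)·k1); k3 = f(s_n + h/2, u_n + (h/2)·k2); k4 = f(s_n + h, u_n + h·k3); u_{n+1} = u_n + (h/6)·(k1 + 2k2 + 2k3 + k4).
s=-0.900000, u=-1.170000:
  k1 = f(-0.900000, -1.170000) = 3.629700
  k2 = f(-0.740000, -0.589248) = 2.810840
  k3 = f(-0.740000, -0.720266) = 2.995575
  k4 = f(-0.580000, -0.211416) = 2.278097
  u ← -1.170000 + (0.32/6)·(k1 + 2k2 + 2k3 + k4) = -0.235567
s=-0.580000, u=-0.235567:
  k1 = f(-0.580000, -0.235567) = 2.312149
  k2 = f(-0.420000, 0.134377) = 1.790528
  k3 = f(-0.420000, 0.050918) = 1.908206
  k4 = f(-0.260000, 0.375059) = 1.451167
  u ← -0.235567 + (0.32/6)·(k1 + 2k2 + 2k3 + k4) = 0.359675
u(-0.26) ≈ 0.3597

0.3597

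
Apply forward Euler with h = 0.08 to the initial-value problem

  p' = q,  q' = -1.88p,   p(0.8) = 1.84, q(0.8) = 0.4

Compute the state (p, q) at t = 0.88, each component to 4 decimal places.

1.8720, 0.1233

Euler on (p,q): p_{n+1} = p_n + h·p', q_{n+1} = q_n + h·q'.
0.800000: (1.840000, 0.400000); f=(0.400000, -3.459200) → (1.872000, 0.123264)
(p(0.88), q(0.88)) ≈ (1.8720, 0.1233)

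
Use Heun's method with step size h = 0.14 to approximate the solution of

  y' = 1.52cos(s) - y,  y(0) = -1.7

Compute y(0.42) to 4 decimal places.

-0.6169

Heun: k1 = f(s_n, y_n); k2 = f(s_n + h, y_n + h·k1); y_{n+1} = y_n + (h/2)·(k1 + k2).
s=0.000000, y=-1.700000:
  k1 = f(0.000000, -1.700000) = 3.220000
  k2 = f(0.140000, -1.249200) = 2.754328
  y ← -1.700000 + (0.14/2)·(3.220000 + 2.754328) = -1.281797
s=0.140000, y=-1.281797:
  k1 = f(0.140000, -1.281797) = 2.786925
  k2 = f(0.280000, -0.891627) = 2.352432
  y ← -1.281797 + (0.14/2)·(2.786925 + 2.352432) = -0.922042
s=0.280000, y=-0.922042:
  k1 = f(0.280000, -0.922042) = 2.382846
  k2 = f(0.420000, -0.588444) = 1.976339
  y ← -0.922042 + (0.14/2)·(2.382846 + 1.976339) = -0.616899
y(0.42) ≈ -0.6169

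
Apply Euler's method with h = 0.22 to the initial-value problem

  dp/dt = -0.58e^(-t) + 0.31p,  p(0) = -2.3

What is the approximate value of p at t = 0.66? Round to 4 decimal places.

-3.1406

Euler: p_{n+1} = p_n + h·f(t_n, p_n).
t=0.000000, p=-2.300000: f=-1.293000 → p ← -2.300000 + 0.22·(-1.293000) = -2.584460
t=0.220000, p=-2.584460: f=-1.266644 → p ← -2.584460 + 0.22·(-1.266644) = -2.863122
t=0.440000, p=-2.863122: f=-1.261109 → p ← -2.863122 + 0.22·(-1.261109) = -3.140566
p(0.66) ≈ -3.1406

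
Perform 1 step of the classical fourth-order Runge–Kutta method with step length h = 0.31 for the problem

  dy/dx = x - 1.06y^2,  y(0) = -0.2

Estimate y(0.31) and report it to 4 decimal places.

-0.1639

RK4: k1 = f(x_n, y_n); k2 = f(x_n + h/2, y_n + (h/2)·k1); k3 = f(x_n + h/2, y_n + (h/2)·k2); k4 = f(x_n + h, y_n + h·k3); y_{n+1} = y_n + (h/6)·(k1 + 2k2 + 2k3 + k4).
x=0.000000, y=-0.200000:
  k1 = f(0.000000, -0.200000) = -0.042400
  k2 = f(0.155000, -0.206572) = 0.109768
  k3 = f(0.155000, -0.182986) = 0.119507
  k4 = f(0.310000, -0.162953) = 0.281853
  y ← -0.200000 + (0.31/6)·(k1 + 2k2 + 2k3 + k4) = -0.163937
y(0.31) ≈ -0.1639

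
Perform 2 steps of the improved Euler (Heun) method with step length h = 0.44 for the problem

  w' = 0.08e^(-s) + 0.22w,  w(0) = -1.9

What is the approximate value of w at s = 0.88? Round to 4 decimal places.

-2.2517

Heun: k1 = f(s_n, w_n); k2 = f(s_n + h, w_n + h·k1); w_{n+1} = w_n + (h/2)·(k1 + k2).
s=0.000000, w=-1.900000:
  k1 = f(0.000000, -1.900000) = -0.338000
  k2 = f(0.440000, -2.048720) = -0.399195
  w ← -1.900000 + (0.44/2)·(-0.338000 + (-0.399195)) = -2.062183
s=0.440000, w=-2.062183:
  k1 = f(0.440000, -2.062183) = -0.402157
  k2 = f(0.880000, -2.239132) = -0.459426
  w ← -2.062183 + (0.44/2)·(-0.402157 + (-0.459426)) = -2.251731
w(0.88) ≈ -2.2517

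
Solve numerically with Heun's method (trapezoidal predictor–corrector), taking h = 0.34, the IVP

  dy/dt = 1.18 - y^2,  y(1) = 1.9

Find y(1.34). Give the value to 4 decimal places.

Heun: k1 = f(t_n, y_n); k2 = f(t_n + h, y_n + h·k1); y_{n+1} = y_n + (h/2)·(k1 + k2).
t=1.000000, y=1.900000:
  k1 = f(1.000000, 1.900000) = -2.430000
  k2 = f(1.340000, 1.073800) = 0.026954
  y ← 1.900000 + (0.34/2)·(-2.430000 + 0.026954) = 1.491482
y(1.34) ≈ 1.4915

1.4915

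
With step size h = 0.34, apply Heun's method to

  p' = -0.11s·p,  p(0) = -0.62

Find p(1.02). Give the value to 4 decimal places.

Heun: k1 = f(s_n, p_n); k2 = f(s_n + h, p_n + h·k1); p_{n+1} = p_n + (h/2)·(k1 + k2).
s=0.000000, p=-0.620000:
  k1 = f(0.000000, -0.620000) = 0.000000
  k2 = f(0.340000, -0.620000) = 0.023188
  p ← -0.620000 + (0.34/2)·(0.000000 + 0.023188) = -0.616058
s=0.340000, p=-0.616058:
  k1 = f(0.340000, -0.616058) = 0.023041
  k2 = f(0.680000, -0.608224) = 0.045495
  p ← -0.616058 + (0.34/2)·(0.023041 + 0.045495) = -0.604407
s=0.680000, p=-0.604407:
  k1 = f(0.680000, -0.604407) = 0.045210
  k2 = f(1.020000, -0.589036) = 0.066090
  p ← -0.604407 + (0.34/2)·(0.045210 + 0.066090) = -0.585486
p(1.02) ≈ -0.5855

-0.5855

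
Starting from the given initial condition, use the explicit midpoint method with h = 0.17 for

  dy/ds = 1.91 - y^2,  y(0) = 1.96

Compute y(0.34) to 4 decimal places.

1.6025

Midpoint: k1 = f(s_n, y_n); k2 = f(s_n + h/2, y_n + (h/2)·k1); y_{n+1} = y_n + h·k2.
s=0.000000, y=1.960000:
  k1 = f(0.000000, 1.960000) = -1.931600
  k2 = f(0.085000, 1.795814) = -1.314948
  y ← 1.960000 + 0.17·(-1.314948) = 1.736459
s=0.170000, y=1.736459:
  k1 = f(0.170000, 1.736459) = -1.105289
  k2 = f(0.255000, 1.642509) = -0.787837
  y ← 1.736459 + 0.17·(-0.787837) = 1.602527
y(0.34) ≈ 1.6025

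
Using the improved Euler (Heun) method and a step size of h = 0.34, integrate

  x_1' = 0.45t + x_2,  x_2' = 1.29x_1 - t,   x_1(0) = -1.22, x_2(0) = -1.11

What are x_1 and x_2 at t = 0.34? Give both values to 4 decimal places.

-1.6624, -1.7857

Heun on (x_1,x_2): k1 = f(t_n, state_n); k2 = f(t_n + h, state_n + h·k1); state_{n+1} = state_n + (h/2)·(k1 + k2).
0.000000: (-1.220000, -1.110000)
  k1 = (-1.110000, -1.573800)
  predictor → (-1.597400, -1.645092)
  k2 = (-1.492092, -2.400646)
  → (-1.662356, -1.785656)
(x_1(0.34), x_2(0.34)) ≈ (-1.6624, -1.7857)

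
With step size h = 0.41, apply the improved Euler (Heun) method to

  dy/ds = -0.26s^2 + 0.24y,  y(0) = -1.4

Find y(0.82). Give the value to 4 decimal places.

Heun: k1 = f(s_n, y_n); k2 = f(s_n + h, y_n + h·k1); y_{n+1} = y_n + (h/2)·(k1 + k2).
s=0.000000, y=-1.400000:
  k1 = f(0.000000, -1.400000) = -0.336000
  k2 = f(0.410000, -1.537760) = -0.412768
  y ← -1.400000 + (0.41/2)·(-0.336000 + (-0.412768)) = -1.553498
s=0.410000, y=-1.553498:
  k1 = f(0.410000, -1.553498) = -0.416545
  k2 = f(0.820000, -1.724281) = -0.588651
  y ← -1.553498 + (0.41/2)·(-0.416545 + (-0.588651)) = -1.759563
y(0.82) ≈ -1.7596

-1.7596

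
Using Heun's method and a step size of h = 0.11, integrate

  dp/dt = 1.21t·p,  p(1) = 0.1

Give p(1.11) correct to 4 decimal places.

0.1150

Heun: k1 = f(t_n, p_n); k2 = f(t_n + h, p_n + h·k1); p_{n+1} = p_n + (h/2)·(k1 + k2).
t=1.000000, p=0.100000:
  k1 = f(1.000000, 0.100000) = 0.121000
  k2 = f(1.110000, 0.113310) = 0.152187
  p ← 0.100000 + (0.11/2)·(0.121000 + 0.152187) = 0.115025
p(1.11) ≈ 0.1150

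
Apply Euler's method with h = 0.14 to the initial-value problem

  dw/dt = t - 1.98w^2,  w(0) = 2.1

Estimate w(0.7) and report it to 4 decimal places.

0.5477

Euler: w_{n+1} = w_n + h·f(t_n, w_n).
t=0.000000, w=2.100000: f=-8.731800 → w ← 2.100000 + 0.14·(-8.731800) = 0.877548
t=0.140000, w=0.877548: f=-1.384779 → w ← 0.877548 + 0.14·(-1.384779) = 0.683679
t=0.280000, w=0.683679: f=-0.645485 → w ← 0.683679 + 0.14·(-0.645485) = 0.593311
t=0.420000, w=0.593311: f=-0.276995 → w ← 0.593311 + 0.14·(-0.276995) = 0.554532
t=0.560000, w=0.554532: f=-0.048860 → w ← 0.554532 + 0.14·(-0.048860) = 0.547691
w(0.7) ≈ 0.5477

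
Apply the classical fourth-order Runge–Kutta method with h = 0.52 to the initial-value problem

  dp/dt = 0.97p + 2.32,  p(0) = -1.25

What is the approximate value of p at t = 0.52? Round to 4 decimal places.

RK4: k1 = f(t_n, p_n); k2 = f(t_n + h/2, p_n + (h/2)·k1); k3 = f(t_n + h/2, p_n + (h/2)·k2); k4 = f(t_n + h, p_n + h·k3); p_{n+1} = p_n + (h/6)·(k1 + 2k2 + 2k3 + k4).
t=0.000000, p=-1.250000:
  k1 = f(0.000000, -1.250000) = 1.107500
  k2 = f(0.260000, -0.962050) = 1.386811
  k3 = f(0.260000, -0.889429) = 1.457254
  k4 = f(0.520000, -0.492228) = 1.842539
  p ← -1.250000 + (0.52/6)·(k1 + 2k2 + 2k3 + k4) = -0.501359
p(0.52) ≈ -0.5014

-0.5014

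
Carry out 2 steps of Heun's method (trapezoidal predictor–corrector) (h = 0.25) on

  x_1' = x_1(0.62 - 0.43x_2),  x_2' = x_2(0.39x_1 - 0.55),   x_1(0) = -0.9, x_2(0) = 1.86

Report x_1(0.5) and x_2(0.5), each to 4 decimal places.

-0.8908, 1.1956

Heun on (x_1,x_2): k1 = f(s_n, state_n); k2 = f(s_n + h, state_n + h·k1); state_{n+1} = state_n + (h/2)·(k1 + k2).
0.000000: (-0.900000, 1.860000)
  k1 = (0.161820, -1.675860)
  predictor → (-0.859545, 1.441035)
  k2 = (-0.000305, -1.275637)
  → (-0.879811, 1.491063)
0.250000: (-0.879811, 1.491063)
  k1 = (0.018614, -1.331707)
  predictor → (-0.875157, 1.158136)
  k2 = (-0.106770, -1.032260)
  → (-0.890830, 1.195567)
(x_1(0.5), x_2(0.5)) ≈ (-0.8908, 1.1956)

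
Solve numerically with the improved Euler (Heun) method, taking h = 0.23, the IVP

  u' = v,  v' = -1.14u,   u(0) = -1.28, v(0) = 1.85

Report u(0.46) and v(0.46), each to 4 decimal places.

-0.3014, 2.2795

Heun on (u,v): k1 = f(t_n, state_n); k2 = f(t_n + h, state_n + h·k1); state_{n+1} = state_n + (h/2)·(k1 + k2).
0.000000: (-1.280000, 1.850000)
  k1 = (1.850000, 1.459200)
  predictor → (-0.854500, 2.185616)
  k2 = (2.185616, 0.974130)
  → (-0.815904, 2.129833)
0.230000: (-0.815904, 2.129833)
  k1 = (2.129833, 0.930131)
  predictor → (-0.326043, 2.343763)
  k2 = (2.343763, 0.371689)
  → (-0.301441, 2.279542)
(u(0.46), v(0.46)) ≈ (-0.3014, 2.2795)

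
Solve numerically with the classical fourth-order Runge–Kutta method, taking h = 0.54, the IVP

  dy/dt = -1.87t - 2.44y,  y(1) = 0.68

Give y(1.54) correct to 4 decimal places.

-0.5324

RK4: k1 = f(t_n, y_n); k2 = f(t_n + h/2, y_n + (h/2)·k1); k3 = f(t_n + h/2, y_n + (h/2)·k2); k4 = f(t_n + h, y_n + h·k3); y_{n+1} = y_n + (h/6)·(k1 + 2k2 + 2k3 + k4).
t=1.000000, y=0.680000:
  k1 = f(1.000000, 0.680000) = -3.529200
  k2 = f(1.270000, -0.272884) = -1.709063
  k3 = f(1.270000, 0.218553) = -2.908169
  k4 = f(1.540000, -0.890411) = -0.707196
  y ← 0.680000 + (0.54/6)·(k1 + 2k2 + 2k3 + k4) = -0.532377
y(1.54) ≈ -0.5324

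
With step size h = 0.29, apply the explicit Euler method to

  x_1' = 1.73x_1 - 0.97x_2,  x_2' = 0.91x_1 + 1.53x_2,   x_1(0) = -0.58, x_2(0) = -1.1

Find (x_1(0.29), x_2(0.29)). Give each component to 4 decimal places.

-0.5616, -1.7411

Euler on (x_1,x_2): x_1_{n+1} = x_1_n + h·x_1', x_2_{n+1} = x_2_n + h·x_2'.
0.000000: (-0.580000, -1.100000); f=(0.063600, -2.210800) → (-0.561556, -1.741132)
(x_1(0.29), x_2(0.29)) ≈ (-0.5616, -1.7411)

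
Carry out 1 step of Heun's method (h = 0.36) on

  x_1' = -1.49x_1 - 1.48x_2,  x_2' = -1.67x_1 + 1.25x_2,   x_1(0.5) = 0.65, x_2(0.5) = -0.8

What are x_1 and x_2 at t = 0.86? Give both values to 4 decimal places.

0.9068, -1.7430

Heun on (x_1,x_2): k1 = f(t_n, state_n); k2 = f(t_n + h, state_n + h·k1); state_{n+1} = state_n + (h/2)·(k1 + k2).
0.500000: (0.650000, -0.800000)
  k1 = (0.215500, -2.085500)
  predictor → (0.727580, -1.550780)
  k2 = (1.211060, -3.153534)
  → (0.906781, -1.743026)
(x_1(0.86), x_2(0.86)) ≈ (0.9068, -1.7430)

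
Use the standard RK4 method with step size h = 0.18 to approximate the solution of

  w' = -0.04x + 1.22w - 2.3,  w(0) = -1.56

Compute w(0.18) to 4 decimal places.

-2.4068

RK4: k1 = f(x_n, w_n); k2 = f(x_n + h/2, w_n + (h/2)·k1); k3 = f(x_n + h/2, w_n + (h/2)·k2); k4 = f(x_n + h, w_n + h·k3); w_{n+1} = w_n + (h/6)·(k1 + 2k2 + 2k3 + k4).
x=0.000000, w=-1.560000:
  k1 = f(0.000000, -1.560000) = -4.203200
  k2 = f(0.090000, -1.938288) = -4.668311
  k3 = f(0.090000, -1.980148) = -4.719381
  k4 = f(0.180000, -2.409489) = -5.246776
  w ← -1.560000 + (0.18/6)·(k1 + 2k2 + 2k3 + k4) = -2.406761
w(0.18) ≈ -2.4068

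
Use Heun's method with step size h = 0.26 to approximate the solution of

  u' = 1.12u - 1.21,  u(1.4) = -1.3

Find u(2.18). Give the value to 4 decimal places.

-4.5653

Heun: k1 = f(s_n, u_n); k2 = f(s_n + h, u_n + h·k1); u_{n+1} = u_n + (h/2)·(k1 + k2).
s=1.400000, u=-1.300000:
  k1 = f(1.400000, -1.300000) = -2.666000
  k2 = f(1.660000, -1.993160) = -3.442339
  u ← -1.300000 + (0.26/2)·(-2.666000 + (-3.442339)) = -2.094084
s=1.660000, u=-2.094084:
  k1 = f(1.660000, -2.094084) = -3.555374
  k2 = f(1.920000, -3.018481) = -4.590699
  u ← -2.094084 + (0.26/2)·(-3.555374 + (-4.590699)) = -3.153074
s=1.920000, u=-3.153074:
  k1 = f(1.920000, -3.153074) = -4.741442
  k2 = f(2.180000, -4.385849) = -6.122151
  u ← -3.153074 + (0.26/2)·(-4.741442 + (-6.122151)) = -4.565341
u(2.18) ≈ -4.5653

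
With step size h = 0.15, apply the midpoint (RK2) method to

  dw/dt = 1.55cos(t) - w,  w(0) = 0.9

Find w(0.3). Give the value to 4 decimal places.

Midpoint: k1 = f(t_n, w_n); k2 = f(t_n + h/2, w_n + (h/2)·k1); w_{n+1} = w_n + h·k2.
t=0.000000, w=0.900000:
  k1 = f(0.000000, 0.900000) = 0.650000
  k2 = f(0.075000, 0.948750) = 0.596893
  w ← 0.900000 + 0.15·0.596893 = 0.989534
t=0.150000, w=0.989534:
  k1 = f(0.150000, 0.989534) = 0.543061
  k2 = f(0.225000, 1.030263) = 0.480667
  w ← 0.989534 + 0.15·0.480667 = 1.061634
w(0.3) ≈ 1.0616

1.0616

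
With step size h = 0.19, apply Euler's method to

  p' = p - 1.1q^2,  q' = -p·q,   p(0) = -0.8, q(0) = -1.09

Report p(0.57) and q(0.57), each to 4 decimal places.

Euler on (p,q): p_{n+1} = p_n + h·p', q_{n+1} = q_n + h·q'.
0.000000: (-0.800000, -1.090000); f=(-2.106910, -0.872000) → (-1.200313, -1.255680)
0.190000: (-1.200313, -1.255680); f=(-2.934718, -1.507209) → (-1.757909, -1.542050)
0.380000: (-1.757909, -1.542050); f=(-4.373618, -2.710784) → (-2.588897, -2.057099)
(p(0.57), q(0.57)) ≈ (-2.5889, -2.0571)

-2.5889, -2.0571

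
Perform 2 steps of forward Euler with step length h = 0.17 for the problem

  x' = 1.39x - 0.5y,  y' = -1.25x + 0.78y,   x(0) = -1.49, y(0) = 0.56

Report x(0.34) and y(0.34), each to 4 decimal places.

Euler on (x,y): x_{n+1} = x_n + h·x', y_{n+1} = y_n + h·y'.
0.000000: (-1.490000, 0.560000); f=(-2.351100, 2.299300) → (-1.889687, 0.950881)
0.170000: (-1.889687, 0.950881); f=(-3.102105, 3.103796) → (-2.417045, 1.478526)
(x(0.34), y(0.34)) ≈ (-2.4170, 1.4785)

-2.4170, 1.4785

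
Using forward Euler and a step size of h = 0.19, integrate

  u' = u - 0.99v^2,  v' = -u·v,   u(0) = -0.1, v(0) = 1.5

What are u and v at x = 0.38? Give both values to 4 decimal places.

Euler on (u,v): u_{n+1} = u_n + h·u', v_{n+1} = v_n + h·v'.
0.000000: (-0.100000, 1.500000); f=(-2.327500, 0.150000) → (-0.542225, 1.528500)
0.190000: (-0.542225, 1.528500); f=(-2.855174, 0.828791) → (-1.084708, 1.685970)
(u(0.38), v(0.38)) ≈ (-1.0847, 1.6860)

-1.0847, 1.6860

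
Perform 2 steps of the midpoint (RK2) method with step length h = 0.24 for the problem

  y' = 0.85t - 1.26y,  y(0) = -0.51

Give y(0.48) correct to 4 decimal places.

Midpoint: k1 = f(t_n, y_n); k2 = f(t_n + h/2, y_n + (h/2)·k1); y_{n+1} = y_n + h·k2.
t=0.000000, y=-0.510000:
  k1 = f(0.000000, -0.510000) = 0.642600
  k2 = f(0.120000, -0.432888) = 0.647439
  y ← -0.510000 + 0.24·0.647439 = -0.354615
t=0.240000, y=-0.354615:
  k1 = f(0.240000, -0.354615) = 0.650814
  k2 = f(0.360000, -0.276517) = 0.654411
  y ← -0.354615 + 0.24·0.654411 = -0.197556
y(0.48) ≈ -0.1976

-0.1976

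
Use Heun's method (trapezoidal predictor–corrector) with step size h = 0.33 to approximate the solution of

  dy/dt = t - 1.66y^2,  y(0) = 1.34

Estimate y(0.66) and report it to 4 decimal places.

0.7377

Heun: k1 = f(t_n, y_n); k2 = f(t_n + h, y_n + h·k1); y_{n+1} = y_n + (h/2)·(k1 + k2).
t=0.000000, y=1.340000:
  k1 = f(0.000000, 1.340000) = -2.980696
  k2 = f(0.330000, 0.356370) = 0.119180
  y ← 1.340000 + (0.33/2)·(-2.980696 + 0.119180) = 0.867850
t=0.330000, y=0.867850:
  k1 = f(0.330000, 0.867850) = -0.920251
  k2 = f(0.660000, 0.564167) = 0.131648
  y ← 0.867850 + (0.33/2)·(-0.920251 + 0.131648) = 0.737730
y(0.66) ≈ 0.7377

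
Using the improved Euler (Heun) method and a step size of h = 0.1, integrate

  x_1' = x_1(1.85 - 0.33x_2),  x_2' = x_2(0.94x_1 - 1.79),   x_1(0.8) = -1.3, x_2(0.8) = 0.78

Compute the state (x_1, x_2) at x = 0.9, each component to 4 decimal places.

Heun on (x_1,x_2): k1 = f(x_n, state_n); k2 = f(x_n + h, state_n + h·k1); state_{n+1} = state_n + (h/2)·(k1 + k2).
0.800000: (-1.300000, 0.780000)
  k1 = (-2.070380, -2.349360)
  predictor → (-1.507038, 0.545064)
  k2 = (-2.516948, -1.747811)
  → (-1.529366, 0.575141)
(x_1(0.9), x_2(0.9)) ≈ (-1.5294, 0.5751)

-1.5294, 0.5751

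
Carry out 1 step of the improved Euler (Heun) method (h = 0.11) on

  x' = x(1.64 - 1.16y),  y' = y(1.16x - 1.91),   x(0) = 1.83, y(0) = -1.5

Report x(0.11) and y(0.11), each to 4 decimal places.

Heun on (x,y): k1 = f(s_n, state_n); k2 = f(s_n + h, state_n + h·k1); state_{n+1} = state_n + (h/2)·(k1 + k2).
0.000000: (1.830000, -1.500000)
  k1 = (6.185400, -0.319200)
  predictor → (2.510394, -1.535112)
  k2 = (8.587380, -1.538270)
  → (2.642503, -1.602161)
(x(0.11), y(0.11)) ≈ (2.6425, -1.6022)

2.6425, -1.6022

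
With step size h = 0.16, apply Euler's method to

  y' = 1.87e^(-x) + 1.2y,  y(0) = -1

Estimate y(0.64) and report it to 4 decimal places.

Euler: y_{n+1} = y_n + h·f(x_n, y_n).
x=0.000000, y=-1.000000: f=0.670000 → y ← -1.000000 + 0.16·0.670000 = -0.892800
x=0.160000, y=-0.892800: f=0.522149 → y ← -0.892800 + 0.16·0.522149 = -0.809256
x=0.320000, y=-0.809256: f=0.386791 → y ← -0.809256 + 0.16·0.386791 = -0.747370
x=0.480000, y=-0.747370: f=0.260281 → y ← -0.747370 + 0.16·0.260281 = -0.705725
y(0.64) ≈ -0.7057

-0.7057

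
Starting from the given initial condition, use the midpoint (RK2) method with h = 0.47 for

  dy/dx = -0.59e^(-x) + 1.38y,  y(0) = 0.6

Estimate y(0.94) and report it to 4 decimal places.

1.3055

Midpoint: k1 = f(x_n, y_n); k2 = f(x_n + h/2, y_n + (h/2)·k1); y_{n+1} = y_n + h·k2.
x=0.000000, y=0.600000:
  k1 = f(0.000000, 0.600000) = 0.238000
  k2 = f(0.235000, 0.655930) = 0.438747
  y ← 0.600000 + 0.47·0.438747 = 0.806211
x=0.470000, y=0.806211:
  k1 = f(0.470000, 0.806211) = 0.743820
  k2 = f(0.705000, 0.981009) = 1.062268
  y ← 0.806211 + 0.47·1.062268 = 1.305477
y(0.94) ≈ 1.3055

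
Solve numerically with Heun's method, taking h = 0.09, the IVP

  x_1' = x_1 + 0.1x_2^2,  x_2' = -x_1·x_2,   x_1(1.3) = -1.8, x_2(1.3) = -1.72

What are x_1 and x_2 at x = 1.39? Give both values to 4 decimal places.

-1.9368, -2.0334

Heun on (x_1,x_2): k1 = f(x_n, state_n); k2 = f(x_n + h, state_n + h·k1); state_{n+1} = state_n + (h/2)·(k1 + k2).
1.300000: (-1.800000, -1.720000)
  k1 = (-1.504160, -3.096000)
  predictor → (-1.935374, -1.998640)
  k2 = (-1.535918, -3.868117)
  → (-1.936804, -2.033385)
(x_1(1.39), x_2(1.39)) ≈ (-1.9368, -2.0334)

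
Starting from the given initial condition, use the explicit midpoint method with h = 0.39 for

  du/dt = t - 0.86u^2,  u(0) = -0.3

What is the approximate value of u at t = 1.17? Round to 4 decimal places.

Midpoint: k1 = f(t_n, u_n); k2 = f(t_n + h/2, u_n + (h/2)·k1); u_{n+1} = u_n + h·k2.
t=0.000000, u=-0.300000:
  k1 = f(0.000000, -0.300000) = -0.077400
  k2 = f(0.195000, -0.315093) = 0.109616
  u ← -0.300000 + 0.39·0.109616 = -0.257250
t=0.390000, u=-0.257250:
  k1 = f(0.390000, -0.257250) = 0.333087
  k2 = f(0.585000, -0.192298) = 0.553199
  u ← -0.257250 + 0.39·0.553199 = -0.041502
t=0.780000, u=-0.041502:
  k1 = f(0.780000, -0.041502) = 0.778519
  k2 = f(0.975000, 0.110309) = 0.964535
  u ← -0.041502 + 0.39·0.964535 = 0.334667
u(1.17) ≈ 0.3347

0.3347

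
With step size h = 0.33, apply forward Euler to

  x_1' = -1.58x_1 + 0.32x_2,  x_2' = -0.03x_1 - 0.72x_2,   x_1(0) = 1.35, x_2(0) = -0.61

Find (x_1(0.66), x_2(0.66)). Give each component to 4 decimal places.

0.2279, -0.3705

Euler on (x_1,x_2): x_1_{n+1} = x_1_n + h·x_1', x_2_{n+1} = x_2_n + h·x_2'.
0.000000: (1.350000, -0.610000); f=(-2.328200, 0.398700) → (0.581694, -0.478429)
0.330000: (0.581694, -0.478429); f=(-1.072174, 0.327018) → (0.227877, -0.370513)
(x_1(0.66), x_2(0.66)) ≈ (0.2279, -0.3705)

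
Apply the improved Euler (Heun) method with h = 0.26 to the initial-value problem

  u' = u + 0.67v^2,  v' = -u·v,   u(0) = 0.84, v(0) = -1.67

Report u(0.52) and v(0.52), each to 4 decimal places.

Heun on (u,v): k1 = f(t_n, state_n); k2 = f(t_n + h, state_n + h·k1); state_{n+1} = state_n + (h/2)·(k1 + k2).
0.000000: (0.840000, -1.670000)
  k1 = (2.708563, 1.402800)
  predictor → (1.544226, -1.305272)
  k2 = (2.685729, 2.015635)
  → (1.541258, -1.225603)
0.260000: (1.541258, -1.225603)
  k1 = (2.547667, 1.888971)
  predictor → (2.203651, -0.734471)
  k2 = (2.565081, 1.618518)
  → (2.205915, -0.769630)
(u(0.52), v(0.52)) ≈ (2.2059, -0.7696)

2.2059, -0.7696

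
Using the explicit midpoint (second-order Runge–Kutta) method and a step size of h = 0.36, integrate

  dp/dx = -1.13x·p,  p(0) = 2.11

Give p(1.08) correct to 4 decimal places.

1.0707

Midpoint: k1 = f(x_n, p_n); k2 = f(x_n + h/2, p_n + (h/2)·k1); p_{n+1} = p_n + h·k2.
x=0.000000, p=2.110000:
  k1 = f(0.000000, 2.110000) = 0.000000
  k2 = f(0.180000, 2.110000) = -0.429174
  p ← 2.110000 + 0.36·(-0.429174) = 1.955497
x=0.360000, p=1.955497:
  k1 = f(0.360000, 1.955497) = -0.795496
  k2 = f(0.540000, 1.812308) = -1.105870
  p ← 1.955497 + 0.36·(-1.105870) = 1.557384
x=0.720000, p=1.557384:
  k1 = f(0.720000, 1.557384) = -1.267088
  k2 = f(0.900000, 1.329308) = -1.351906
  p ← 1.557384 + 0.36·(-1.351906) = 1.070698
p(1.08) ≈ 1.0707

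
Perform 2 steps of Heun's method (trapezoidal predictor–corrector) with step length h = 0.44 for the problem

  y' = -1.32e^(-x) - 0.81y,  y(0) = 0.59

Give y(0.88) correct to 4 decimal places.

-0.2102

Heun: k1 = f(x_n, y_n); k2 = f(x_n + h, y_n + h·k1); y_{n+1} = y_n + (h/2)·(k1 + k2).
x=0.000000, y=0.590000:
  k1 = f(0.000000, 0.590000) = -1.797900
  k2 = f(0.440000, -0.201076) = -0.687257
  y ← 0.590000 + (0.44/2)·(-1.797900 + (-0.687257)) = 0.043266
x=0.440000, y=0.043266:
  k1 = f(0.440000, 0.043266) = -0.885173
  k2 = f(0.880000, -0.346211) = -0.267083
  y ← 0.043266 + (0.44/2)·(-0.885173 + (-0.267083)) = -0.210231
y(0.88) ≈ -0.2102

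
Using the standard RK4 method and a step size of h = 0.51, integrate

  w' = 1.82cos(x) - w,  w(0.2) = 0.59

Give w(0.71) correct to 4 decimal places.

0.9929

RK4: k1 = f(x_n, w_n); k2 = f(x_n + h/2, w_n + (h/2)·k1); k3 = f(x_n + h/2, w_n + (h/2)·k2); k4 = f(x_n + h, w_n + h·k3); w_{n+1} = w_n + (h/6)·(k1 + 2k2 + 2k3 + k4).
x=0.200000, w=0.590000:
  k1 = f(0.200000, 0.590000) = 1.193721
  k2 = f(0.455000, 0.894399) = 0.740436
  k3 = f(0.455000, 0.778811) = 0.856024
  k4 = f(0.710000, 1.026572) = 0.353646
  w ← 0.590000 + (0.51/6)·(k1 + 2k2 + 2k3 + k4) = 0.992924
w(0.71) ≈ 0.9929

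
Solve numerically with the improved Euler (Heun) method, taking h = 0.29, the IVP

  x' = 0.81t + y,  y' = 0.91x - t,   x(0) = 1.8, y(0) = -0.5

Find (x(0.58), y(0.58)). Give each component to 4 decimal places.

Heun on (x,y): k1 = f(t_n, state_n); k2 = f(t_n + h, state_n + h·k1); state_{n+1} = state_n + (h/2)·(k1 + k2).
0.000000: (1.800000, -0.500000)
  k1 = (-0.500000, 1.638000)
  predictor → (1.655000, -0.024980)
  k2 = (0.209920, 1.216050)
  → (1.757938, -0.086163)
0.290000: (1.757938, -0.086163)
  k1 = (0.148737, 1.309724)
  predictor → (1.801072, 0.293657)
  k2 = (0.763457, 1.058976)
  → (1.890207, 0.257299)
(x(0.58), y(0.58)) ≈ (1.8902, 0.2573)

1.8902, 0.2573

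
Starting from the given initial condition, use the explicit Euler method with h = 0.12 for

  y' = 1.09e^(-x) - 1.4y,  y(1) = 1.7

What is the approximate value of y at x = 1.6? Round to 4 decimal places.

0.8093

Euler: y_{n+1} = y_n + h·f(x_n, y_n).
x=1.000000, y=1.700000: f=-1.979011 → y ← 1.700000 + 0.12·(-1.979011) = 1.462519
x=1.120000, y=1.462519: f=-1.691881 → y ← 1.462519 + 0.12·(-1.691881) = 1.259493
x=1.240000, y=1.259493: f=-1.447861 → y ← 1.259493 + 0.12·(-1.447861) = 1.085750
x=1.360000, y=1.085750: f=-1.240289 → y ← 1.085750 + 0.12·(-1.240289) = 0.936915
x=1.480000, y=0.936915: f=-1.063556 → y ← 0.936915 + 0.12·(-1.063556) = 0.809288
y(1.6) ≈ 0.8093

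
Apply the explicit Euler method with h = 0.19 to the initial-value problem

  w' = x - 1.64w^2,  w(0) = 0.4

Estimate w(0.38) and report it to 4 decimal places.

0.3480

Euler: w_{n+1} = w_n + h·f(x_n, w_n).
x=0.000000, w=0.400000: f=-0.262400 → w ← 0.400000 + 0.19·(-0.262400) = 0.350144
x=0.190000, w=0.350144: f=-0.011065 → w ← 0.350144 + 0.19·(-0.011065) = 0.348042
w(0.38) ≈ 0.3480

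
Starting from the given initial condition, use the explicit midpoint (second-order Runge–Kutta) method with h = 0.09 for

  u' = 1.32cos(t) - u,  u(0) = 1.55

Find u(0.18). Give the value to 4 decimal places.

1.5110

Midpoint: k1 = f(t_n, u_n); k2 = f(t_n + h/2, u_n + (h/2)·k1); u_{n+1} = u_n + h·k2.
t=0.000000, u=1.550000:
  k1 = f(0.000000, 1.550000) = -0.230000
  k2 = f(0.045000, 1.539650) = -0.220986
  u ← 1.550000 + 0.09·(-0.220986) = 1.530111
t=0.090000, u=1.530111:
  k1 = f(0.090000, 1.530111) = -0.215454
  k2 = f(0.135000, 1.520416) = -0.212426
  u ← 1.530111 + 0.09·(-0.212426) = 1.510993
u(0.18) ≈ 1.5110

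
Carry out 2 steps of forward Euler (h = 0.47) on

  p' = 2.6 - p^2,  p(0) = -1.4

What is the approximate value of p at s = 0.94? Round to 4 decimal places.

Euler: p_{n+1} = p_n + h·f(s_n, p_n).
s=0.000000, p=-1.400000: f=0.640000 → p ← -1.400000 + 0.47·0.640000 = -1.099200
s=0.470000, p=-1.099200: f=1.391759 → p ← -1.099200 + 0.47·1.391759 = -0.445073
p(0.94) ≈ -0.4451

-0.4451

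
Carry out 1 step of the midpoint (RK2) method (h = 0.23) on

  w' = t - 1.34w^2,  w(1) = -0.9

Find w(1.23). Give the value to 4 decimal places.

Midpoint: k1 = f(t_n, w_n); k2 = f(t_n + h/2, w_n + (h/2)·k1); w_{n+1} = w_n + h·k2.
t=1.000000, w=-0.900000:
  k1 = f(1.000000, -0.900000) = -0.085400
  k2 = f(1.115000, -0.909821) = 0.005783
  w ← -0.900000 + 0.23·0.005783 = -0.898670
w(1.23) ≈ -0.8987

-0.8987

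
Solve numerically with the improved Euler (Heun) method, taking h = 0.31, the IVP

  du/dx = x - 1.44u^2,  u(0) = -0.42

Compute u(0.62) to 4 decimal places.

Heun: k1 = f(x_n, u_n); k2 = f(x_n + h, u_n + h·k1); u_{n+1} = u_n + (h/2)·(k1 + k2).
x=0.000000, u=-0.420000:
  k1 = f(0.000000, -0.420000) = -0.254016
  k2 = f(0.310000, -0.498745) = -0.048195
  u ← -0.420000 + (0.31/2)·(-0.254016 + (-0.048195)) = -0.466843
x=0.310000, u=-0.466843:
  k1 = f(0.310000, -0.466843) = -0.003837
  k2 = f(0.620000, -0.468032) = 0.304562
  u ← -0.466843 + (0.31/2)·(-0.003837 + 0.304562) = -0.420230
u(0.62) ≈ -0.4202

-0.4202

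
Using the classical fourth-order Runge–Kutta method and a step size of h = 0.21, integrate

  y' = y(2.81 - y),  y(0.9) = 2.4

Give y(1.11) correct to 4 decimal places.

RK4: k1 = f(s_n, y_n); k2 = f(s_n + h/2, y_n + (h/2)·k1); k3 = f(s_n + h/2, y_n + (h/2)·k2); k4 = f(s_n + h, y_n + h·k3); y_{n+1} = y_n + (h/6)·(k1 + 2k2 + 2k3 + k4).
s=0.900000, y=2.400000:
  k1 = f(0.900000, 2.400000) = 0.984000
  k2 = f(1.005000, 2.503320) = 0.767718
  k3 = f(1.005000, 2.480610) = 0.817087
  k4 = f(1.110000, 2.571588) = 0.613097
  y ← 2.400000 + (0.21/6)·(k1 + 2k2 + 2k3 + k4) = 2.566835
y(1.11) ≈ 2.5668

2.5668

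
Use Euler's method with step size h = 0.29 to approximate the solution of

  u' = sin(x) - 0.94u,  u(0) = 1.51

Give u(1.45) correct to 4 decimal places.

Euler: u_{n+1} = u_n + h·f(x_n, u_n).
x=0.000000, u=1.510000: f=-1.419400 → u ← 1.510000 + 0.29·(-1.419400) = 1.098374
x=0.290000, u=1.098374: f=-0.746519 → u ← 1.098374 + 0.29·(-0.746519) = 0.881883
x=0.580000, u=0.881883: f=-0.280946 → u ← 0.881883 + 0.29·(-0.280946) = 0.800409
x=0.870000, u=0.800409: f=0.011945 → u ← 0.800409 + 0.29·0.011945 = 0.803873
x=1.160000, u=0.803873: f=0.161163 → u ← 0.803873 + 0.29·0.161163 = 0.850610
u(1.45) ≈ 0.8506

0.8506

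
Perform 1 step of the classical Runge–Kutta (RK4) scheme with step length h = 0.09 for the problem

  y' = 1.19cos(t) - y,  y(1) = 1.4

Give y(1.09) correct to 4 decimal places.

RK4: k1 = f(t_n, y_n); k2 = f(t_n + h/2, y_n + (h/2)·k1); k3 = f(t_n + h/2, y_n + (h/2)·k2); k4 = f(t_n + h, y_n + h·k3); y_{n+1} = y_n + (h/6)·(k1 + 2k2 + 2k3 + k4).
t=1.000000, y=1.400000:
  k1 = f(1.000000, 1.400000) = -0.757040
  k2 = f(1.045000, 1.365933) = -0.768670
  k3 = f(1.045000, 1.365410) = -0.768147
  k4 = f(1.090000, 1.330867) = -0.780509
  y ← 1.400000 + (0.09/6)·(k1 + 2k2 + 2k3 + k4) = 1.330832
y(1.09) ≈ 1.3308

1.3308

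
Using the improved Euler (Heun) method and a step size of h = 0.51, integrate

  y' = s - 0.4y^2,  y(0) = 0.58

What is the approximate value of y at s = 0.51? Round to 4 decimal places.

0.6491

Heun: k1 = f(s_n, y_n); k2 = f(s_n + h, y_n + h·k1); y_{n+1} = y_n + (h/2)·(k1 + k2).
s=0.000000, y=0.580000:
  k1 = f(0.000000, 0.580000) = -0.134560
  k2 = f(0.510000, 0.511374) = 0.405398
  y ← 0.580000 + (0.51/2)·(-0.134560 + 0.405398) = 0.649064
y(0.51) ≈ 0.6491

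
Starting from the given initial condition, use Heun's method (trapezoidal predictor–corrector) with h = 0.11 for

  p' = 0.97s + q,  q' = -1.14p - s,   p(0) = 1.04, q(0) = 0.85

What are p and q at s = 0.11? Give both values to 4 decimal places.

Heun on (p,q): k1 = f(s_n, state_n); k2 = f(s_n + h, state_n + h·k1); state_{n+1} = state_n + (h/2)·(k1 + k2).
0.000000: (1.040000, 0.850000)
  k1 = (0.850000, -1.185600)
  predictor → (1.133500, 0.719584)
  k2 = (0.826284, -1.402190)
  → (1.132196, 0.707672)
(p(0.11), q(0.11)) ≈ (1.1322, 0.7077)

1.1322, 0.7077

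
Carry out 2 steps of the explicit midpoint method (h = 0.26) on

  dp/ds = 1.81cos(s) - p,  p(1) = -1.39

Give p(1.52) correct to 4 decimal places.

-0.6366

Midpoint: k1 = f(s_n, p_n); k2 = f(s_n + h/2, p_n + (h/2)·k1); p_{n+1} = p_n + h·k2.
s=1.000000, p=-1.390000:
  k1 = f(1.000000, -1.390000) = 2.367947
  k2 = f(1.130000, -1.082167) = 1.854421
  p ← -1.390000 + 0.26·1.854421 = -0.907851
s=1.260000, p=-0.907851:
  k1 = f(1.260000, -0.907851) = 1.461379
  k2 = f(1.390000, -0.717871) = 1.043333
  p ← -0.907851 + 0.26·1.043333 = -0.636584
p(1.52) ≈ -0.6366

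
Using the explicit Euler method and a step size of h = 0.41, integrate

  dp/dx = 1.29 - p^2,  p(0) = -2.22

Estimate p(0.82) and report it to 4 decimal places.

Euler: p_{n+1} = p_n + h·f(x_n, p_n).
x=0.000000, p=-2.220000: f=-3.638400 → p ← -2.220000 + 0.41·(-3.638400) = -3.711744
x=0.410000, p=-3.711744: f=-12.487044 → p ← -3.711744 + 0.41·(-12.487044) = -8.831432
p(0.82) ≈ -8.8314

-8.8314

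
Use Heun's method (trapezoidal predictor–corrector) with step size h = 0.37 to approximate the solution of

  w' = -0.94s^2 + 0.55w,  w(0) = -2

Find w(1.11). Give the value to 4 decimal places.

-4.1856

Heun: k1 = f(s_n, w_n); k2 = f(s_n + h, w_n + h·k1); w_{n+1} = w_n + (h/2)·(k1 + k2).
s=0.000000, w=-2.000000:
  k1 = f(0.000000, -2.000000) = -1.100000
  k2 = f(0.370000, -2.407000) = -1.452536
  w ← -2.000000 + (0.37/2)·(-1.100000 + (-1.452536)) = -2.472219
s=0.370000, w=-2.472219:
  k1 = f(0.370000, -2.472219) = -1.488407
  k2 = f(0.740000, -3.022930) = -2.177355
  w ← -2.472219 + (0.37/2)·(-1.488407 + (-2.177355)) = -3.150385
s=0.740000, w=-3.150385:
  k1 = f(0.740000, -3.150385) = -2.247456
  k2 = f(1.110000, -3.981944) = -3.348243
  w ← -3.150385 + (0.37/2)·(-2.247456 + (-3.348243)) = -4.185589
w(1.11) ≈ -4.1856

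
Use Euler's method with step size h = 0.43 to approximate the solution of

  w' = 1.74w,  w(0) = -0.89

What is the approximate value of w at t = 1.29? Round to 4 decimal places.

Euler: w_{n+1} = w_n + h·f(t_n, w_n).
t=0.000000, w=-0.890000: f=-1.548600 → w ← -0.890000 + 0.43·(-1.548600) = -1.555898
t=0.430000, w=-1.555898: f=-2.707263 → w ← -1.555898 + 0.43·(-2.707263) = -2.720021
t=0.860000, w=-2.720021: f=-4.732836 → w ← -2.720021 + 0.43·(-4.732836) = -4.755141
w(1.29) ≈ -4.7551

-4.7551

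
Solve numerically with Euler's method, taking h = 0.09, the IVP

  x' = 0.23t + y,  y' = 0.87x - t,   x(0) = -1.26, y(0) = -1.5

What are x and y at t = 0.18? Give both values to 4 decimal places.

Euler on (x,y): x_{n+1} = x_n + h·x', y_{n+1} = y_n + h·y'.
0.000000: (-1.260000, -1.500000); f=(-1.500000, -1.096200) → (-1.395000, -1.598658)
0.090000: (-1.395000, -1.598658); f=(-1.577958, -1.303650) → (-1.537016, -1.715986)
(x(0.18), y(0.18)) ≈ (-1.5370, -1.7160)

-1.5370, -1.7160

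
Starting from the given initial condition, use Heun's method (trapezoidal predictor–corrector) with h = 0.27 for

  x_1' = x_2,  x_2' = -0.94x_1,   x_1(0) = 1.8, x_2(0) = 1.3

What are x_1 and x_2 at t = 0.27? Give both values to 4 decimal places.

2.0893, 0.7986

Heun on (x_1,x_2): k1 = f(t_n, state_n); k2 = f(t_n + h, state_n + h·k1); state_{n+1} = state_n + (h/2)·(k1 + k2).
0.000000: (1.800000, 1.300000)
  k1 = (1.300000, -1.692000)
  predictor → (2.151000, 0.843160)
  k2 = (0.843160, -2.021940)
  → (2.089327, 0.798618)
(x_1(0.27), x_2(0.27)) ≈ (2.0893, 0.7986)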